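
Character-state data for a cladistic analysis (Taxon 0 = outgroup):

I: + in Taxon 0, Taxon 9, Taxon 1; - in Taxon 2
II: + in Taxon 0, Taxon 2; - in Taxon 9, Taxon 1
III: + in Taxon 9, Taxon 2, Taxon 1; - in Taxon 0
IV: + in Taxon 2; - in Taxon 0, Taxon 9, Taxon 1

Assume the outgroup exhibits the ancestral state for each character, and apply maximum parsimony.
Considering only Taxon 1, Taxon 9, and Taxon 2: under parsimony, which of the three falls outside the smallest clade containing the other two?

Character polarity is set by the outgroup: the derived state is whichever differs from the outgroup's state, so for I, II the derived state is '-', and for the remaining characters it is '+'.
I: derived state '-' in Taxon 2 only — an autapomorphy, so it tells us nothing about relationships among taxa.
Only Taxon 1 and Taxon 9 show the derived state '-' for II, supporting them as a clade.
III (derived state '+') is shared by all ingroup taxa — unites the whole ingroup.
IV: derived state '+' in Taxon 2 only — an autapomorphy, so it tells us nothing about relationships among taxa.
Most parsimonious ingroup topology: ((Taxon 9,Taxon 1),Taxon 2).
Taxon 9 and Taxon 1 share a more recent common ancestor with each other than either does with Taxon 2, so Taxon 2 is the least closely related of the three.

Taxon 2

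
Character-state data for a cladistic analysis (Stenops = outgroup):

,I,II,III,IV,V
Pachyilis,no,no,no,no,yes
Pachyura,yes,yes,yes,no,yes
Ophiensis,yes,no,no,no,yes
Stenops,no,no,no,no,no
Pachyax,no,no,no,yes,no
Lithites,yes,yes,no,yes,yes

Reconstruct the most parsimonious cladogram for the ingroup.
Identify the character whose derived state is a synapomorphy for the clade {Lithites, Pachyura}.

II

The outgroup has state 'no' for every character, so 'yes' is the derived state throughout.
Only Lithites, Ophiensis, and Pachyura show the derived state 'yes' for I, supporting them as a clade.
Only Lithites and Pachyura show the derived state 'yes' for II, supporting them as a clade.
III: derived state 'yes' in Pachyura only — an autapomorphy, so it tells us nothing about relationships among taxa.
IV (state 'yes') occurs in Lithites and Pachyax but conflicts with the nesting implied by the other characters — most parsimoniously interpreted as homoplasy.
Only Lithites, Ophiensis, Pachyilis, and Pachyura show the derived state 'yes' for V, supporting them as a clade.
Most parsimonious ingroup topology: (((Ophiensis,(Lithites,Pachyura)),Pachyilis),Pachyax).
The clade {Lithites, Pachyura} is supported by II: its derived state 'yes' occurs in exactly those taxa and in no other taxon (including the outgroup).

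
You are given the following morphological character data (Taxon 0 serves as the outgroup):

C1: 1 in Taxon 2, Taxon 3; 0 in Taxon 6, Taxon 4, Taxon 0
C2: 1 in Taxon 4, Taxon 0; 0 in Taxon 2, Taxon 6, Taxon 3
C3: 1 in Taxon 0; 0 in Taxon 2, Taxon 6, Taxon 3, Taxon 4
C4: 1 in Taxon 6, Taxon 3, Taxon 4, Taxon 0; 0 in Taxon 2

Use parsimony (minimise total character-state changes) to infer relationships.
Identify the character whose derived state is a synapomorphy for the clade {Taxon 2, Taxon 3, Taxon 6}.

C2

Character polarity is set by the outgroup: the derived state is whichever differs from the outgroup's state, so for C2, C3, C4 the derived state is '0', and for the remaining characters it is '1'.
Only Taxon 2 and Taxon 3 show the derived state '1' for C1, supporting them as a clade.
Only Taxon 2, Taxon 3, and Taxon 6 show the derived state '0' for C2, supporting them as a clade.
C3 (derived state '0') is shared by all ingroup taxa — unites the whole ingroup.
C4 (derived state '0') is unique to Taxon 2 (autapomorphy; uninformative for grouping).
Most parsimonious ingroup topology: (Taxon 4,((Taxon 2,Taxon 3),Taxon 6)).
The clade {Taxon 2, Taxon 3, Taxon 6} is supported by C2: its derived state '0' occurs in exactly those taxa and in no other taxon (including the outgroup).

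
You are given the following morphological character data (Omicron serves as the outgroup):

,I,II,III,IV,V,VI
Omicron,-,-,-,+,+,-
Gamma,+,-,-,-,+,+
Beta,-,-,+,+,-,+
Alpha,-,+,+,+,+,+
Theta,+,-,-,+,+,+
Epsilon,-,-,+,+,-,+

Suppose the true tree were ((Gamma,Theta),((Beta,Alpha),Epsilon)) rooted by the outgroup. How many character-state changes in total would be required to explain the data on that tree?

7

Map each character onto ((Gamma,Theta),((Beta,Alpha),Epsilon)) (rooted by Omicron) and count the minimum state changes it requires (Fitch parsimony):
I: 1; II: 1; III: 1; IV: 1; V: 2; VI: 1.
Total tree length = 7.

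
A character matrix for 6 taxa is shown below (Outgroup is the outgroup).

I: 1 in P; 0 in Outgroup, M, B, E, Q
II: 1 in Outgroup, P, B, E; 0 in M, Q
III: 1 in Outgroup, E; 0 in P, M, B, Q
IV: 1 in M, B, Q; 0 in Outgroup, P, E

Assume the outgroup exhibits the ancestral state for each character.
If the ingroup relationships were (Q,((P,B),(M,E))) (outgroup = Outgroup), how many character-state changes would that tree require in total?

8

Map each character onto (Q,((P,B),(M,E))) (rooted by Outgroup) and count the minimum state changes it requires (Fitch parsimony):
I: 1; II: 2; III: 2; IV: 3.
Total tree length = 8.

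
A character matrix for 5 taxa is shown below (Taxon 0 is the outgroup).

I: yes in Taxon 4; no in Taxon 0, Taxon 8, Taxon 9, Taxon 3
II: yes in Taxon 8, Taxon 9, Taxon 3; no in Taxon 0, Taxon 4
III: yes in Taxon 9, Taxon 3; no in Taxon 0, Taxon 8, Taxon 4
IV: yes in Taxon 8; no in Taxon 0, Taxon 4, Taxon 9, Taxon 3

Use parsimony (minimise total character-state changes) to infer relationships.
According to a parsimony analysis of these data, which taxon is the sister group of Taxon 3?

The outgroup has state 'no' for every character, so 'yes' is the derived state throughout.
I: derived state 'yes' in Taxon 4 only — an autapomorphy, so it tells us nothing about relationships among taxa.
Only Taxon 3, Taxon 8, and Taxon 9 show the derived state 'yes' for II, supporting them as a clade.
Only Taxon 3 and Taxon 9 show the derived state 'yes' for III, supporting them as a clade.
IV (derived state 'yes') is unique to Taxon 8 (autapomorphy; uninformative for grouping).
Most parsimonious ingroup topology: ((Taxon 8,(Taxon 9,Taxon 3)),Taxon 4).
Taxon 3 and Taxon 9 form a cherry on this tree, so they are sister taxa.

Taxon 9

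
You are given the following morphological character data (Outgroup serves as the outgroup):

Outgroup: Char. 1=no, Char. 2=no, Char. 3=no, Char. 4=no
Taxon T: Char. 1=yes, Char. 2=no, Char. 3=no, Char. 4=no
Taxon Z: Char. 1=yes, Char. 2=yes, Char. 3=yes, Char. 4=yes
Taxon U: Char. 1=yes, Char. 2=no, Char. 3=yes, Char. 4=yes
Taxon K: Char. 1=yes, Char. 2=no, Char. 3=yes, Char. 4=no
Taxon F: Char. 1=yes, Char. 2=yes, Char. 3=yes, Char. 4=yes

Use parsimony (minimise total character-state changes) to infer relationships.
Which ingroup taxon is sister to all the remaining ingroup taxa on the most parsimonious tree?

The outgroup has state 'no' for every character, so 'yes' is the derived state throughout.
Char. 1 (derived state 'yes') is shared by all ingroup taxa — unites the whole ingroup.
Char. 2: derived state 'yes' in Taxon F and Taxon Z only — synapomorphy for {Taxon F, Taxon Z}.
Only Taxon F, Taxon K, Taxon U, and Taxon Z show the derived state 'yes' for Char. 3, supporting them as a clade.
Char. 4: derived state 'yes' in Taxon F, Taxon U, and Taxon Z only — synapomorphy for {Taxon F, Taxon U, Taxon Z}.
Most parsimonious ingroup topology: (Taxon T,(((Taxon Z,Taxon F),Taxon U),Taxon K)).
Taxon T is sister to the clade containing all other ingroup taxa, so it is the earliest-diverging (most basal) ingroup lineage.

Taxon T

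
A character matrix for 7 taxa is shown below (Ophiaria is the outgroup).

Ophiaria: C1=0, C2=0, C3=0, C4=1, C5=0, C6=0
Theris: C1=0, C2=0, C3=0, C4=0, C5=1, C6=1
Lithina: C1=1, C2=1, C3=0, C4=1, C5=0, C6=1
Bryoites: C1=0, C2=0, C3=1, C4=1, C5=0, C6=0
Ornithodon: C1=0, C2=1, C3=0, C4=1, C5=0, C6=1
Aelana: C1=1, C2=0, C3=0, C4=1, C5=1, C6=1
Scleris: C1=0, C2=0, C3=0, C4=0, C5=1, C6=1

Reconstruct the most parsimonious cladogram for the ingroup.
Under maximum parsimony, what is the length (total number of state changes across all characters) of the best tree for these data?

7

Character polarity is set by the outgroup: the derived state is whichever differs from the outgroup's state, so for C4 the derived state is '0', and for the remaining characters it is '1'.
C1 (state '1') occurs in Aelana and Lithina but conflicts with the nesting implied by the other characters — most parsimoniously interpreted as homoplasy.
C2: derived state '1' in Lithina and Ornithodon only — synapomorphy for {Lithina, Ornithodon}.
C3 (derived state '1') is unique to Bryoites (autapomorphy; uninformative for grouping).
Only Scleris and Theris show the derived state '0' for C4, supporting them as a clade.
C5 (derived state '1') is shared by Aelana, Scleris, and Theris — a synapomorphy uniting that clade.
C6 (derived state '1') is shared by Aelana, Lithina, Ornithodon, Scleris, and Theris — a synapomorphy uniting that clade.
Most parsimonious ingroup topology: (((Aelana,(Theris,Scleris)),(Lithina,Ornithodon)),Bryoites).
Changes per character on this tree: C1: 2; C2: 1; C3: 1; C4: 1; C5: 1; C6: 1.
Total = 7.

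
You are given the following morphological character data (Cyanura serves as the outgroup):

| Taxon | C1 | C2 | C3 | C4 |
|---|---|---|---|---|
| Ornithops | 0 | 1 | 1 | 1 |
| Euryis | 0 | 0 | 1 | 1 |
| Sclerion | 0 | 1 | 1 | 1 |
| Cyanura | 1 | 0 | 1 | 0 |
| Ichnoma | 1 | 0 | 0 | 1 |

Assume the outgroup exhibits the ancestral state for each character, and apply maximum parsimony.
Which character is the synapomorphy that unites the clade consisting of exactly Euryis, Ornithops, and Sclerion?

Character polarity is set by the outgroup: the derived state is whichever differs from the outgroup's state, so for C1, C3 the derived state is '0', and for the remaining characters it is '1'.
Only Euryis, Ornithops, and Sclerion show the derived state '0' for C1, supporting them as a clade.
C2: derived state '1' in Ornithops and Sclerion only — synapomorphy for {Ornithops, Sclerion}.
C3: derived state '0' in Ichnoma only — an autapomorphy, so it tells us nothing about relationships among taxa.
C4 (derived state '1') is shared by all ingroup taxa — unites the whole ingroup.
Most parsimonious ingroup topology: (((Sclerion,Ornithops),Euryis),Ichnoma).
The clade {Euryis, Ornithops, Sclerion} is supported by C1: its derived state '0' occurs in exactly those taxa and in no other taxon (including the outgroup).

C1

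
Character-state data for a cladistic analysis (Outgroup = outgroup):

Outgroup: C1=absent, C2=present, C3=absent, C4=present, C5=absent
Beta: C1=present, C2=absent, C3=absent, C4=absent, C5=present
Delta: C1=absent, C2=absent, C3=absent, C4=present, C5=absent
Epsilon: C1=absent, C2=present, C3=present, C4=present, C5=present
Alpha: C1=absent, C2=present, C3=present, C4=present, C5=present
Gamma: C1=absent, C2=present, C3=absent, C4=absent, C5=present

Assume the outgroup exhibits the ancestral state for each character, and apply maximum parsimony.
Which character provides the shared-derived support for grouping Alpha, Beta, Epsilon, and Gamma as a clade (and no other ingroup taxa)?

C5

Character polarity is set by the outgroup: the derived state is whichever differs from the outgroup's state, so for C2, C4 the derived state is 'absent', and for the remaining characters it is 'present'.
C1 (derived state 'present') is unique to Beta (autapomorphy; uninformative for grouping).
C2 (state 'absent') occurs in Beta and Delta but conflicts with the nesting implied by the other characters — most parsimoniously interpreted as homoplasy.
C3 (derived state 'present') is shared by Alpha and Epsilon — a synapomorphy uniting that clade.
C4 (derived state 'absent') is shared by Beta and Gamma — a synapomorphy uniting that clade.
C5: derived state 'present' in Alpha, Beta, Epsilon, and Gamma only — synapomorphy for {Alpha, Beta, Epsilon, Gamma}.
Most parsimonious ingroup topology: (((Beta,Gamma),(Epsilon,Alpha)),Delta).
The clade {Alpha, Beta, Epsilon, Gamma} is supported by C5: its derived state 'present' occurs in exactly those taxa and in no other taxon (including the outgroup).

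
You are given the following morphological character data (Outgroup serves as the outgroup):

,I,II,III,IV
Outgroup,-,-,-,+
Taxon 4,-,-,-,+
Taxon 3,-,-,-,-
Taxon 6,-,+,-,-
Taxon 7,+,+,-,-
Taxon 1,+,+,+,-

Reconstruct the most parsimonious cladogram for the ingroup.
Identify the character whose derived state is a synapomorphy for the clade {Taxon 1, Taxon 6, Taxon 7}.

II

Character polarity is set by the outgroup: the derived state is whichever differs from the outgroup's state, so for IV the derived state is '-', and for the remaining characters it is '+'.
I (derived state '+') is shared by Taxon 1 and Taxon 7 — a synapomorphy uniting that clade.
II: derived state '+' in Taxon 1, Taxon 6, and Taxon 7 only — synapomorphy for {Taxon 1, Taxon 6, Taxon 7}.
III: derived state '+' in Taxon 1 only — an autapomorphy, so it tells us nothing about relationships among taxa.
IV: derived state '-' in Taxon 1, Taxon 3, Taxon 6, and Taxon 7 only — synapomorphy for {Taxon 1, Taxon 3, Taxon 6, Taxon 7}.
Most parsimonious ingroup topology: (Taxon 4,(Taxon 3,(Taxon 6,(Taxon 7,Taxon 1)))).
The clade {Taxon 1, Taxon 6, Taxon 7} is supported by II: its derived state '+' occurs in exactly those taxa and in no other taxon (including the outgroup).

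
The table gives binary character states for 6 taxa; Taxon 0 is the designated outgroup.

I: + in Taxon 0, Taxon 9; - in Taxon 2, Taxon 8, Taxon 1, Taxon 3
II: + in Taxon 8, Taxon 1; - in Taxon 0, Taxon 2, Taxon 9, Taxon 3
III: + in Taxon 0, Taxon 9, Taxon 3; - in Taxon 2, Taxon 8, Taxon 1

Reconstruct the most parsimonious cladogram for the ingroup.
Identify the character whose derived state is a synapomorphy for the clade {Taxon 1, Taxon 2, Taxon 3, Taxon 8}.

Character polarity is set by the outgroup: the derived state is whichever differs from the outgroup's state, so for I, III the derived state is '-', and for the remaining characters it is '+'.
Only Taxon 1, Taxon 2, Taxon 3, and Taxon 8 show the derived state '-' for I, supporting them as a clade.
Only Taxon 1 and Taxon 8 show the derived state '+' for II, supporting them as a clade.
Only Taxon 1, Taxon 2, and Taxon 8 show the derived state '-' for III, supporting them as a clade.
Most parsimonious ingroup topology: (((Taxon 2,(Taxon 8,Taxon 1)),Taxon 3),Taxon 9).
The clade {Taxon 1, Taxon 2, Taxon 3, Taxon 8} is supported by I: its derived state '-' occurs in exactly those taxa and in no other taxon (including the outgroup).

I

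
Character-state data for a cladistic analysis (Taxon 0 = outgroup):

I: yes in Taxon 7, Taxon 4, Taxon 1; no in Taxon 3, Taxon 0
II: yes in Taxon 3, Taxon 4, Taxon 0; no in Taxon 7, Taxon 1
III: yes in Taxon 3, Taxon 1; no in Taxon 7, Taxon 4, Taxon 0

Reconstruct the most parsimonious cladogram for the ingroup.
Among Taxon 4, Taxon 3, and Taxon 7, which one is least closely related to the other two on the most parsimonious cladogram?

Taxon 3

Character polarity is set by the outgroup: the derived state is whichever differs from the outgroup's state, so for II the derived state is 'no', and for the remaining characters it is 'yes'.
I: derived state 'yes' in Taxon 1, Taxon 4, and Taxon 7 only — synapomorphy for {Taxon 1, Taxon 4, Taxon 7}.
Only Taxon 1 and Taxon 7 show the derived state 'no' for II, supporting them as a clade.
III (state 'yes') occurs in Taxon 1 and Taxon 3 but conflicts with the nesting implied by the other characters — most parsimoniously interpreted as homoplasy.
Most parsimonious ingroup topology: ((Taxon 4,(Taxon 1,Taxon 7)),Taxon 3).
Taxon 7 and Taxon 4 share a more recent common ancestor with each other than either does with Taxon 3, so Taxon 3 is the least closely related of the three.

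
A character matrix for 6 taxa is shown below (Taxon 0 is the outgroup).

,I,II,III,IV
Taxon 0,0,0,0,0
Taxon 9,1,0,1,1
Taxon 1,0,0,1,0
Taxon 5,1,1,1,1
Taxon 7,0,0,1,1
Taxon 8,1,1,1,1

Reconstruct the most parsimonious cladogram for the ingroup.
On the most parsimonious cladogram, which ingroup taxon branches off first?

Taxon 1

The outgroup has state '0' for every character, so '1' is the derived state throughout.
Only Taxon 5, Taxon 8, and Taxon 9 show the derived state '1' for I, supporting them as a clade.
II: derived state '1' in Taxon 5 and Taxon 8 only — synapomorphy for {Taxon 5, Taxon 8}.
All ingroup taxa share the derived state '1' for III; it defines the ingroup but does not resolve relationships within it.
IV (derived state '1') is shared by Taxon 5, Taxon 7, Taxon 8, and Taxon 9 — a synapomorphy uniting that clade.
Most parsimonious ingroup topology: (((Taxon 9,(Taxon 5,Taxon 8)),Taxon 7),Taxon 1).
Taxon 1 is sister to the clade containing all other ingroup taxa, so it is the earliest-diverging (most basal) ingroup lineage.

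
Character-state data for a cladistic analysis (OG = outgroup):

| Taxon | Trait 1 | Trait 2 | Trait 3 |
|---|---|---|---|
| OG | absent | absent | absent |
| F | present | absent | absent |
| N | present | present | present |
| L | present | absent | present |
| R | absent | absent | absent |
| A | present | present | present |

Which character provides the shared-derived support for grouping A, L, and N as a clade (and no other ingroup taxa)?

The outgroup has state 'absent' for every character, so 'present' is the derived state throughout.
Only A, F, L, and N show the derived state 'present' for Trait 1, supporting them as a clade.
Only A and N show the derived state 'present' for Trait 2, supporting them as a clade.
Trait 3: derived state 'present' in A, L, and N only — synapomorphy for {A, L, N}.
Most parsimonious ingroup topology: ((F,((N,A),L)),R).
The clade {A, L, N} is supported by Trait 3: its derived state 'present' occurs in exactly those taxa and in no other taxon (including the outgroup).

Trait 3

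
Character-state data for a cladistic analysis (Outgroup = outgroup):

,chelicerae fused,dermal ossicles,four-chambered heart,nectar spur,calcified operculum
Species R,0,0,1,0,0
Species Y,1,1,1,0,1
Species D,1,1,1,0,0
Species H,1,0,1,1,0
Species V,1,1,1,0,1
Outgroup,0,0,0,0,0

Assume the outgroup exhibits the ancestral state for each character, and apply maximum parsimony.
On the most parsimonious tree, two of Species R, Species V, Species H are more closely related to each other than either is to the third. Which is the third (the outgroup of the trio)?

The outgroup has state '0' for every character, so '1' is the derived state throughout.
Only Species D, Species H, Species V, and Species Y show the derived state '1' for chelicerae fused, supporting them as a clade.
Only Species D, Species V, and Species Y show the derived state '1' for dermal ossicles, supporting them as a clade.
four-chambered heart (derived state '1') is shared by all ingroup taxa — unites the whole ingroup.
nectar spur: derived state '1' in Species H only — an autapomorphy, so it tells us nothing about relationships among taxa.
calcified operculum (derived state '1') is shared by Species V and Species Y — a synapomorphy uniting that clade.
Most parsimonious ingroup topology: ((Species H,((Species Y,Species V),Species D)),Species R).
Species V and Species H share a more recent common ancestor with each other than either does with Species R, so Species R is the least closely related of the three.

Species R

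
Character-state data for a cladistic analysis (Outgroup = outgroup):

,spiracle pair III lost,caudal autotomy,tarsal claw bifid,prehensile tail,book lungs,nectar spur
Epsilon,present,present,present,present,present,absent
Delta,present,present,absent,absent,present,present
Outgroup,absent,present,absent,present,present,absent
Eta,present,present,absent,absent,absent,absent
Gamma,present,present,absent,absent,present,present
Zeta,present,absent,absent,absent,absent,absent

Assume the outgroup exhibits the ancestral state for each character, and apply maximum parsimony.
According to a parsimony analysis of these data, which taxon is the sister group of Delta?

Gamma

Character polarity is set by the outgroup: the derived state is whichever differs from the outgroup's state, so for caudal autotomy, prehensile tail, book lungs the derived state is 'absent', and for the remaining characters it is 'present'.
All ingroup taxa share the derived state 'present' for spiracle pair III lost; it defines the ingroup but does not resolve relationships within it.
caudal autotomy (derived state 'absent') is unique to Zeta (autapomorphy; uninformative for grouping).
tarsal claw bifid: derived state 'present' in Epsilon only — an autapomorphy, so it tells us nothing about relationships among taxa.
prehensile tail (derived state 'absent') is shared by Delta, Eta, Gamma, and Zeta — a synapomorphy uniting that clade.
book lungs (derived state 'absent') is shared by Eta and Zeta — a synapomorphy uniting that clade.
nectar spur: derived state 'present' in Delta and Gamma only — synapomorphy for {Delta, Gamma}.
Most parsimonious ingroup topology: (Epsilon,((Delta,Gamma),(Eta,Zeta))).
Delta and Gamma form a cherry on this tree, so they are sister taxa.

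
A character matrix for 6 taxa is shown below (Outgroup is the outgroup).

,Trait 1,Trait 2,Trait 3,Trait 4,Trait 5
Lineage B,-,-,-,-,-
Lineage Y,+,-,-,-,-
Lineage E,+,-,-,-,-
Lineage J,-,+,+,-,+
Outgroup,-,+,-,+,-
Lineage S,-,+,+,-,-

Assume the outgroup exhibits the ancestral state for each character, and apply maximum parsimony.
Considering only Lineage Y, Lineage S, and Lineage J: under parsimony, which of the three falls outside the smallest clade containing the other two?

Character polarity is set by the outgroup: the derived state is whichever differs from the outgroup's state, so for Trait 2, Trait 4 the derived state is '-', and for the remaining characters it is '+'.
Only Lineage E and Lineage Y show the derived state '+' for Trait 1, supporting them as a clade.
Trait 2 (derived state '-') is shared by Lineage B, Lineage E, and Lineage Y — a synapomorphy uniting that clade.
Trait 3 (derived state '+') is shared by Lineage J and Lineage S — a synapomorphy uniting that clade.
All ingroup taxa share the derived state '-' for Trait 4; it defines the ingroup but does not resolve relationships within it.
Trait 5: derived state '+' in Lineage J only — an autapomorphy, so it tells us nothing about relationships among taxa.
Most parsimonious ingroup topology: (((Lineage Y,Lineage E),Lineage B),(Lineage S,Lineage J)).
Lineage S and Lineage J share a more recent common ancestor with each other than either does with Lineage Y, so Lineage Y is the least closely related of the three.

Lineage Y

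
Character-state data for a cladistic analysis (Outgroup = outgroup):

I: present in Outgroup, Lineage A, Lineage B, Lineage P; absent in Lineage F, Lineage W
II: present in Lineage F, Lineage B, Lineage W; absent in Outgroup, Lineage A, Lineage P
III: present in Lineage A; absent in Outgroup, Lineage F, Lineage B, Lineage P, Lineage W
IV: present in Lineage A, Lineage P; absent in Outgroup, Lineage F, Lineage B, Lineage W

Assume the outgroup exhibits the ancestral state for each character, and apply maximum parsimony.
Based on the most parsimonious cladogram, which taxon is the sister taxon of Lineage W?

Lineage F

Character polarity is set by the outgroup: the derived state is whichever differs from the outgroup's state, so for I the derived state is 'absent', and for the remaining characters it is 'present'.
I (derived state 'absent') is shared by Lineage F and Lineage W — a synapomorphy uniting that clade.
Only Lineage B, Lineage F, and Lineage W show the derived state 'present' for II, supporting them as a clade.
III (derived state 'present') is unique to Lineage A (autapomorphy; uninformative for grouping).
Only Lineage A and Lineage P show the derived state 'present' for IV, supporting them as a clade.
Most parsimonious ingroup topology: (((Lineage F,Lineage W),Lineage B),(Lineage A,Lineage P)).
Lineage W and Lineage F form a cherry on this tree, so they are sister taxa.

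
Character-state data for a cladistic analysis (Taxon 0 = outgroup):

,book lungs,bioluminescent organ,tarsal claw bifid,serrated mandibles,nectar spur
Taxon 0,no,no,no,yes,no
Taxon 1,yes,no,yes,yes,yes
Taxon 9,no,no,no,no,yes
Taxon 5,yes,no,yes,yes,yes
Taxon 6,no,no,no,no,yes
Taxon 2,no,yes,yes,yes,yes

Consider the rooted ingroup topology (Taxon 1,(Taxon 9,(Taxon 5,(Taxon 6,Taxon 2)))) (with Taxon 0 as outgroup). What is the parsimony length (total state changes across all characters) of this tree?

Map each character onto (Taxon 1,(Taxon 9,(Taxon 5,(Taxon 6,Taxon 2)))) (rooted by Taxon 0) and count the minimum state changes it requires (Fitch parsimony):
book lungs: 2; bioluminescent organ: 1; tarsal claw bifid: 3; serrated mandibles: 2; nectar spur: 1.
Total tree length = 9.

9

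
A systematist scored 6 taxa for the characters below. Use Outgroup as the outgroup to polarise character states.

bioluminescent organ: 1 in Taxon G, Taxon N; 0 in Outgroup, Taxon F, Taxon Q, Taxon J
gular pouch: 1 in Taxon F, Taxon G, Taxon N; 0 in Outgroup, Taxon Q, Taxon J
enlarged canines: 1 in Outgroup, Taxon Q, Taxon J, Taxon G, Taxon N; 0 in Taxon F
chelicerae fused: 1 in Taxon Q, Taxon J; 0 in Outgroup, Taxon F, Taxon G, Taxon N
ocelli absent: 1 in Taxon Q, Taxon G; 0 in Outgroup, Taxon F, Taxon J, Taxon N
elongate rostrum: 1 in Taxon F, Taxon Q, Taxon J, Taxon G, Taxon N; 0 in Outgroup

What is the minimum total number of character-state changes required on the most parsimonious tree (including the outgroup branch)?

7

Character polarity is set by the outgroup: the derived state is whichever differs from the outgroup's state, so for enlarged canines the derived state is '0', and for the remaining characters it is '1'.
bioluminescent organ (derived state '1') is shared by Taxon G and Taxon N — a synapomorphy uniting that clade.
Only Taxon F, Taxon G, and Taxon N show the derived state '1' for gular pouch, supporting them as a clade.
enlarged canines (derived state '0') is unique to Taxon F (autapomorphy; uninformative for grouping).
Only Taxon J and Taxon Q show the derived state '1' for chelicerae fused, supporting them as a clade.
ocelli absent groups Taxon G and Taxon Q, which is incompatible with the clades supported by the remaining characters; treating it as convergent (homoplasy) costs fewer steps than any alternative tree.
elongate rostrum (derived state '1') is shared by all ingroup taxa — unites the whole ingroup.
Most parsimonious ingroup topology: ((Taxon F,(Taxon G,Taxon N)),(Taxon Q,Taxon J)).
Changes per character on this tree: bioluminescent organ: 1; gular pouch: 1; enlarged canines: 1; chelicerae fused: 1; ocelli absent: 2; elongate rostrum: 1.
Total = 7.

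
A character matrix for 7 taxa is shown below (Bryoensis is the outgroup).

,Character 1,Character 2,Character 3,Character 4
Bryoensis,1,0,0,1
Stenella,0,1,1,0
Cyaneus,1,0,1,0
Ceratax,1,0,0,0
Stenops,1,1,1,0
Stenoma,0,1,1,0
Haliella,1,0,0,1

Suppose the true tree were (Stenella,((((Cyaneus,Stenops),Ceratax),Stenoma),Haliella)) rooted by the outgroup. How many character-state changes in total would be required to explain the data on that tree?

Map each character onto (Stenella,((((Cyaneus,Stenops),Ceratax),Stenoma),Haliella)) (rooted by Bryoensis) and count the minimum state changes it requires (Fitch parsimony):
Character 1: 2; Character 2: 3; Character 3: 3; Character 4: 2.
Total tree length = 10.

10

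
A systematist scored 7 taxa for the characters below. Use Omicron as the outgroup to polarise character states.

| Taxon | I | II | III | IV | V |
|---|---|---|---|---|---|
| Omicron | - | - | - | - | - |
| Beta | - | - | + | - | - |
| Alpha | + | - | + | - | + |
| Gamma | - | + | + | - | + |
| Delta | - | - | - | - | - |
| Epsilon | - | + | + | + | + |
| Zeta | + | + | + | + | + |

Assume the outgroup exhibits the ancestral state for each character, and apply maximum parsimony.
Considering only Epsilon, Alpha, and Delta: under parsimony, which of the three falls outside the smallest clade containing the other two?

The outgroup has state '-' for every character, so '+' is the derived state throughout.
I groups Alpha and Zeta, which is incompatible with the clades supported by the remaining characters; treating it as convergent (homoplasy) costs fewer steps than any alternative tree.
Only Epsilon, Gamma, and Zeta show the derived state '+' for II, supporting them as a clade.
III (derived state '+') is shared by Alpha, Beta, Epsilon, Gamma, and Zeta — a synapomorphy uniting that clade.
Only Epsilon and Zeta show the derived state '+' for IV, supporting them as a clade.
V (derived state '+') is shared by Alpha, Epsilon, Gamma, and Zeta — a synapomorphy uniting that clade.
Most parsimonious ingroup topology: ((Beta,(Alpha,(Gamma,(Epsilon,Zeta)))),Delta).
Epsilon and Alpha share a more recent common ancestor with each other than either does with Delta, so Delta is the least closely related of the three.

Delta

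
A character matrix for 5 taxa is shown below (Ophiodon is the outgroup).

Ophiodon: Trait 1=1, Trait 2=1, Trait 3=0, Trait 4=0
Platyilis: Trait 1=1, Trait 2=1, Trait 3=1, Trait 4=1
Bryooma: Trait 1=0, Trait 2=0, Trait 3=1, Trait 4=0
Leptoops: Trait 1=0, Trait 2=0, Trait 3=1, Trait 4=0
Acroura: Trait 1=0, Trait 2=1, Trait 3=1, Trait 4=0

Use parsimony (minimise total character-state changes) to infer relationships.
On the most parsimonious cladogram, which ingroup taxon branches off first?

Character polarity is set by the outgroup: the derived state is whichever differs from the outgroup's state, so for Trait 1, Trait 2 the derived state is '0', and for the remaining characters it is '1'.
Trait 1 (derived state '0') is shared by Acroura, Bryooma, and Leptoops — a synapomorphy uniting that clade.
Only Bryooma and Leptoops show the derived state '0' for Trait 2, supporting them as a clade.
All ingroup taxa share the derived state '1' for Trait 3; it defines the ingroup but does not resolve relationships within it.
Trait 4: derived state '1' in Platyilis only — an autapomorphy, so it tells us nothing about relationships among taxa.
Most parsimonious ingroup topology: (Platyilis,((Bryooma,Leptoops),Acroura)).
Platyilis is sister to the clade containing all other ingroup taxa, so it is the earliest-diverging (most basal) ingroup lineage.

Platyilis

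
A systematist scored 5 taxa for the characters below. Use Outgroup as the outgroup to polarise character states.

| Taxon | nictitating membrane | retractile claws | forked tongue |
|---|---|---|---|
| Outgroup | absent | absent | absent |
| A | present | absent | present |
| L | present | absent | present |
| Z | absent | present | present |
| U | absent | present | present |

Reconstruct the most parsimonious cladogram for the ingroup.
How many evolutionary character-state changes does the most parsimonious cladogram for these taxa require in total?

The outgroup has state 'absent' for every character, so 'present' is the derived state throughout.
Only A and L show the derived state 'present' for nictitating membrane, supporting them as a clade.
retractile claws: derived state 'present' in U and Z only — synapomorphy for {U, Z}.
forked tongue (derived state 'present') is shared by all ingroup taxa — unites the whole ingroup.
Most parsimonious ingroup topology: ((A,L),(Z,U)).
Changes per character on this tree: nictitating membrane: 1; retractile claws: 1; forked tongue: 1.
Total = 3.

3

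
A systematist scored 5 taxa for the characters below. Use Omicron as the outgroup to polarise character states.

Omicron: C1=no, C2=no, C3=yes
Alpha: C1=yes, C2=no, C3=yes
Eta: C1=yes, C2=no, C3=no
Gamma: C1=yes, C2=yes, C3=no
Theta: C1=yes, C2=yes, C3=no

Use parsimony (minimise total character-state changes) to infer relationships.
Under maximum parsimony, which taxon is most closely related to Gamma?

Character polarity is set by the outgroup: the derived state is whichever differs from the outgroup's state, so for C3 the derived state is 'no', and for the remaining characters it is 'yes'.
All ingroup taxa share the derived state 'yes' for C1; it defines the ingroup but does not resolve relationships within it.
Only Gamma and Theta show the derived state 'yes' for C2, supporting them as a clade.
Only Eta, Gamma, and Theta show the derived state 'no' for C3, supporting them as a clade.
Most parsimonious ingroup topology: (Alpha,(Eta,(Gamma,Theta))).
Gamma and Theta form a cherry on this tree, so they are sister taxa.

Theta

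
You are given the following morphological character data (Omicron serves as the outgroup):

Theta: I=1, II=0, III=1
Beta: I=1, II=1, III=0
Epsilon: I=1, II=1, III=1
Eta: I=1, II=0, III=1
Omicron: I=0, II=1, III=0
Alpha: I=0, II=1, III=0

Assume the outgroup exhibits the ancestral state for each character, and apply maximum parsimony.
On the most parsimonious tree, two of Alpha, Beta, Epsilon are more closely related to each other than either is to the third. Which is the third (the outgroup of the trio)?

Character polarity is set by the outgroup: the derived state is whichever differs from the outgroup's state, so for II the derived state is '0', and for the remaining characters it is '1'.
I (derived state '1') is shared by Beta, Epsilon, Eta, and Theta — a synapomorphy uniting that clade.
II: derived state '0' in Eta and Theta only — synapomorphy for {Eta, Theta}.
Only Epsilon, Eta, and Theta show the derived state '1' for III, supporting them as a clade.
Most parsimonious ingroup topology: (((Epsilon,(Theta,Eta)),Beta),Alpha).
Beta and Epsilon share a more recent common ancestor with each other than either does with Alpha, so Alpha is the least closely related of the three.

Alpha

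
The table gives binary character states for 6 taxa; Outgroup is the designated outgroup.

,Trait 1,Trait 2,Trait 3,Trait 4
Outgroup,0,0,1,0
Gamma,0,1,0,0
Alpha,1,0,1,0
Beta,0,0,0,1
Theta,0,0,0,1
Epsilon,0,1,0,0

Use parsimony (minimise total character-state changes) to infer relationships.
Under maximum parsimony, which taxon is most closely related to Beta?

Character polarity is set by the outgroup: the derived state is whichever differs from the outgroup's state, so for Trait 3 the derived state is '0', and for the remaining characters it is '1'.
Trait 1: derived state '1' in Alpha only — an autapomorphy, so it tells us nothing about relationships among taxa.
Trait 2: derived state '1' in Epsilon and Gamma only — synapomorphy for {Epsilon, Gamma}.
Only Beta, Epsilon, Gamma, and Theta show the derived state '0' for Trait 3, supporting them as a clade.
Only Beta and Theta show the derived state '1' for Trait 4, supporting them as a clade.
Most parsimonious ingroup topology: (((Gamma,Epsilon),(Beta,Theta)),Alpha).
Beta and Theta form a cherry on this tree, so they are sister taxa.

Theta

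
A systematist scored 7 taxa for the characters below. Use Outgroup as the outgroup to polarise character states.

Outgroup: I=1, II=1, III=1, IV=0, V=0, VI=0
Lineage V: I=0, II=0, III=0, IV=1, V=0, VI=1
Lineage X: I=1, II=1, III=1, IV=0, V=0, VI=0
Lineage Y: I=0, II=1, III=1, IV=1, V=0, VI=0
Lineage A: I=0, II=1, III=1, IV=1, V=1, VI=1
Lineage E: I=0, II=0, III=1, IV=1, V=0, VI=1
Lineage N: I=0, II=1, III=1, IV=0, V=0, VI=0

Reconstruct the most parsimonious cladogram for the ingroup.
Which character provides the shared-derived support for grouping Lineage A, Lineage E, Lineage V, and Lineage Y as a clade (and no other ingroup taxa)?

IV

Character polarity is set by the outgroup: the derived state is whichever differs from the outgroup's state, so for I, II, III the derived state is '0', and for the remaining characters it is '1'.
Only Lineage A, Lineage E, Lineage N, Lineage V, and Lineage Y show the derived state '0' for I, supporting them as a clade.
Only Lineage E and Lineage V show the derived state '0' for II, supporting them as a clade.
III (derived state '0') is unique to Lineage V (autapomorphy; uninformative for grouping).
Only Lineage A, Lineage E, Lineage V, and Lineage Y show the derived state '1' for IV, supporting them as a clade.
V: derived state '1' in Lineage A only — an autapomorphy, so it tells us nothing about relationships among taxa.
VI: derived state '1' in Lineage A, Lineage E, and Lineage V only — synapomorphy for {Lineage A, Lineage E, Lineage V}.
Most parsimonious ingroup topology: (((((Lineage V,Lineage E),Lineage A),Lineage Y),Lineage N),Lineage X).
The clade {Lineage A, Lineage E, Lineage V, Lineage Y} is supported by IV: its derived state '1' occurs in exactly those taxa and in no other taxon (including the outgroup).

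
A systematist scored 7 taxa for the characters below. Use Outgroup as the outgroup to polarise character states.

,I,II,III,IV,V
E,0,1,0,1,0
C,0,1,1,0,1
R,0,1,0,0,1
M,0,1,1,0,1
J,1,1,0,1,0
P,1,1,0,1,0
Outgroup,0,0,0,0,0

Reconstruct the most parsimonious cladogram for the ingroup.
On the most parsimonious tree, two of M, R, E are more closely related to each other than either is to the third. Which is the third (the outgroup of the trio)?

E

The outgroup has state '0' for every character, so '1' is the derived state throughout.
Only J and P show the derived state '1' for I, supporting them as a clade.
All ingroup taxa share the derived state '1' for II; it defines the ingroup but does not resolve relationships within it.
Only C and M show the derived state '1' for III, supporting them as a clade.
IV (derived state '1') is shared by E, J, and P — a synapomorphy uniting that clade.
V: derived state '1' in C, M, and R only — synapomorphy for {C, M, R}.
Most parsimonious ingroup topology: ((E,(P,J)),((C,M),R)).
R and M share a more recent common ancestor with each other than either does with E, so E is the least closely related of the three.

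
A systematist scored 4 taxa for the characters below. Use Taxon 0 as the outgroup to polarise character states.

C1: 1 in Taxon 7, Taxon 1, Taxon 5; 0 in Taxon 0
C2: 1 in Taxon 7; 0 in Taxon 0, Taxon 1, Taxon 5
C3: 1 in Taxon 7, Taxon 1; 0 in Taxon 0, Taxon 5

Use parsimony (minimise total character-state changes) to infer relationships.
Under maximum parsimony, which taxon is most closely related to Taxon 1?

Taxon 7

The outgroup has state '0' for every character, so '1' is the derived state throughout.
All ingroup taxa share the derived state '1' for C1; it defines the ingroup but does not resolve relationships within it.
C2: derived state '1' in Taxon 7 only — an autapomorphy, so it tells us nothing about relationships among taxa.
C3: derived state '1' in Taxon 1 and Taxon 7 only — synapomorphy for {Taxon 1, Taxon 7}.
Most parsimonious ingroup topology: ((Taxon 7,Taxon 1),Taxon 5).
Taxon 1 and Taxon 7 form a cherry on this tree, so they are sister taxa.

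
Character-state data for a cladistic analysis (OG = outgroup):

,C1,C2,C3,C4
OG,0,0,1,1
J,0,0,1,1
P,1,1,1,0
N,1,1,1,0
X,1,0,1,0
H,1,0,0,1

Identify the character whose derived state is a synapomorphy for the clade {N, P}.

Character polarity is set by the outgroup: the derived state is whichever differs from the outgroup's state, so for C3, C4 the derived state is '0', and for the remaining characters it is '1'.
C1: derived state '1' in H, N, P, and X only — synapomorphy for {H, N, P, X}.
C2 (derived state '1') is shared by N and P — a synapomorphy uniting that clade.
C3 (derived state '0') is unique to H (autapomorphy; uninformative for grouping).
C4: derived state '0' in N, P, and X only — synapomorphy for {N, P, X}.
Most parsimonious ingroup topology: (J,(((P,N),X),H)).
The clade {N, P} is supported by C2: its derived state '1' occurs in exactly those taxa and in no other taxon (including the outgroup).

C2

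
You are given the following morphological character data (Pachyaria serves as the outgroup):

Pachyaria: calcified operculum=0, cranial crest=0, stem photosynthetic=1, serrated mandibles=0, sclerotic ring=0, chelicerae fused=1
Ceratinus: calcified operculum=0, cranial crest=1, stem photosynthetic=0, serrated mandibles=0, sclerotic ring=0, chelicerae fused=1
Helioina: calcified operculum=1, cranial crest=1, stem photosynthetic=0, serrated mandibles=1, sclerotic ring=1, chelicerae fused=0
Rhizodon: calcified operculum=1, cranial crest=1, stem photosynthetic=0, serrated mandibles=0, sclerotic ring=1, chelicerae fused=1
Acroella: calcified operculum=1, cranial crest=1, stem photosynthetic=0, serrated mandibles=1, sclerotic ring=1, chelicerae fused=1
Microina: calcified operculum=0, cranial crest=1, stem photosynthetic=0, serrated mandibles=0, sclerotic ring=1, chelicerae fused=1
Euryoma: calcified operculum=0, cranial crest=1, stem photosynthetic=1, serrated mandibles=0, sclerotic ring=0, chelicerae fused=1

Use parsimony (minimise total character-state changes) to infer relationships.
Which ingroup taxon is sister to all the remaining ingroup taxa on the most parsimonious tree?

Euryoma

Character polarity is set by the outgroup: the derived state is whichever differs from the outgroup's state, so for stem photosynthetic, chelicerae fused the derived state is '0', and for the remaining characters it is '1'.
calcified operculum: derived state '1' in Acroella, Helioina, and Rhizodon only — synapomorphy for {Acroella, Helioina, Rhizodon}.
cranial crest (derived state '1') is shared by all ingroup taxa — unites the whole ingroup.
stem photosynthetic (derived state '0') is shared by Acroella, Ceratinus, Helioina, Microina, and Rhizodon — a synapomorphy uniting that clade.
serrated mandibles (derived state '1') is shared by Acroella and Helioina — a synapomorphy uniting that clade.
sclerotic ring: derived state '1' in Acroella, Helioina, Microina, and Rhizodon only — synapomorphy for {Acroella, Helioina, Microina, Rhizodon}.
chelicerae fused: derived state '0' in Helioina only — an autapomorphy, so it tells us nothing about relationships among taxa.
Most parsimonious ingroup topology: ((Ceratinus,(((Helioina,Acroella),Rhizodon),Microina)),Euryoma).
Euryoma is sister to the clade containing all other ingroup taxa, so it is the earliest-diverging (most basal) ingroup lineage.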